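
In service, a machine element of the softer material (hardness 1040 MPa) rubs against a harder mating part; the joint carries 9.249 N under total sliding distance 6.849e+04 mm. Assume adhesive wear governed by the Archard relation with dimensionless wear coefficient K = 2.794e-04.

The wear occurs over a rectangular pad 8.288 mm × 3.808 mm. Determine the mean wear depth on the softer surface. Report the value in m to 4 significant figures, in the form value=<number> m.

Intermediates are shown rounded — every step carries exact precision — one final rounding: 4 significant digits.
Distance L = 6.849e+04 mm = 68.49 m.
Hardness H = 1040 MPa = 1.040e+09 Pa.
Pad sides 8.288 mm × 3.808 mm = 0.008288 m × 0.003808 m. Contact area A = 0.008288 m × 0.003808 m = 3.156e-05 m².
Collected in SI base units: W = 9.249 N, H = 1.040e+09 Pa, K = 2.794e-04.
Apply Archard: V = K·W·L/H = 2.794e-04 · 9.249 · 68.49 / 1.040e+09 = 1.702e-10 m³.
Wear depth h = V/A = 1.702e-10 / 3.156e-05 = 5.392e-06 m.

value=5.392e-06 m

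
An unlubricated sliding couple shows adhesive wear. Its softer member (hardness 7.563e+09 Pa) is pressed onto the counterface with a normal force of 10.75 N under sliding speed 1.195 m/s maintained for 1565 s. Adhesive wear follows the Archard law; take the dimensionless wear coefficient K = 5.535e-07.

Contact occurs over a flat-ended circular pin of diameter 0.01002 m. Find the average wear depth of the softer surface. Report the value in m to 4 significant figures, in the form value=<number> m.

value=1.866e-08 m

Intermediate values are displayed rounded, and every step keeps full precision, and one final rounding to four significant figures.
Sliding distance L = v·t = 1.195 m/s × 1565 s = 1870 m.
Contact area A = π·d²/4 = π·(0.01002 m)²/4 = 7.885e-05 m².
As SI base values: W = 10.75 N, H = 7.563e+09 Pa, K = 5.535e-07.
Apply Archard: V = K·W·L/H = 5.535e-07 · 10.75 · 1870 / 7.563e+09 = 1.471e-12 m³.
Depth h = V/A = 1.471e-12 / 7.885e-05 = 1.866e-08 m.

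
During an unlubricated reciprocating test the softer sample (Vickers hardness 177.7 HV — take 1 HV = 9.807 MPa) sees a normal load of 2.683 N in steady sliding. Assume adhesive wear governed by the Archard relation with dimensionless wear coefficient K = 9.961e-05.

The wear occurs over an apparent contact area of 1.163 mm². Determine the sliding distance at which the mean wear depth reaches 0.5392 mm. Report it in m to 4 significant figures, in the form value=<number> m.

The computation holds full precision, and intermediate values are shown rounded; a single final rounding, at 4 significant figures.
Hardness H = 177.7 HV × 9.807 MPa/HV = 1743 MPa = 1.743e+09 Pa.
Contact area A = 1.163 mm² = 1.163e-06 m².
Depth limit h_lim = 0.5392 mm = 5.392e-04 m.
In SI base units: W = 2.683 N, H = 1.743e+09 Pa, K = 9.961e-05.
Limit volume V_lim = h_lim·A = 5.392e-04 · 1.163e-06 = 6.271e-10 m³.
Sliding life L = V_lim·H/(K·W) = 6.271e-10 · 1.743e+09 / (9.961e-05 · 2.683) = 4089 m.

value=4089 m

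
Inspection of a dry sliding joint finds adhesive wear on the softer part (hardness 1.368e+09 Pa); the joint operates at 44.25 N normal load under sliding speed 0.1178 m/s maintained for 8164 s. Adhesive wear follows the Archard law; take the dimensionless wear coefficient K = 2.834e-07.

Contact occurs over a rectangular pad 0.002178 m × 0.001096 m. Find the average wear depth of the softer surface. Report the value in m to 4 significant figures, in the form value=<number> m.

value=3.693e-06 m

All arithmetic holds exact precision — intermediates appear rounded — rounded once at the end: 4 significant digits.
Convert: The distance L = v·t = 0.1178 m/s × 8164 s = 961.7 m.
Convert: Contact area A = 0.002178 m × 0.001096 m = 2.387e-06 m².
As SI base values: W = 44.25 N, H = 1.368e+09 Pa, K = 2.834e-07.
Volume removed: V = K·W·L/H = 2.834e-07 · 44.25 · 961.7 / 1.368e+09 = 8.816e-12 m³.
Wear depth h = V/A = 8.816e-12 / 2.387e-06 = 3.693e-06 m.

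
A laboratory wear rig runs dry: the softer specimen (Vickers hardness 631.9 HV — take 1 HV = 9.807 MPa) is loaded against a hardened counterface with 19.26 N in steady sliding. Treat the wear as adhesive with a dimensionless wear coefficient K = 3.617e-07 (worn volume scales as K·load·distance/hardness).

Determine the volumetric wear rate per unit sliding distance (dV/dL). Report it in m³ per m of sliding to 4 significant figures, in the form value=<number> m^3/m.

value=1.124e-15 m^3/m

Intermediate values are shown rounded — all arithmetic maintains exact precision; rounded once at the end to four significant figures.
Hardness H = 631.9 HV × 9.807 MPa/HV = 6197 MPa = 6.197e+09 Pa.
Collected in SI base units: W = 19.26 N, H = 6.197e+09 Pa, K = 3.617e-07.
Sliding wear rate dV/dL = K·W/H (independent of L): 3.617e-07 · 19.26 / 6.197e+09 = 1.124e-15 m³/m.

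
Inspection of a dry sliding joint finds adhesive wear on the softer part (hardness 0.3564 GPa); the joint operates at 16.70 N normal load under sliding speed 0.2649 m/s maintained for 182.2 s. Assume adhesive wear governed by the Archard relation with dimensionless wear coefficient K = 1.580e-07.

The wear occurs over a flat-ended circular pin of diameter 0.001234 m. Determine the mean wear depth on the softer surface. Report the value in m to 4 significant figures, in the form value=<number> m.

value=2.988e-07 m

All arithmetic maintains full precision — the intermediates are displayed rounded. Rounded just once, at 4 significant figures.
Convert: Total distance L = v·t = 0.2649 m/s × 182.2 s = 48.26 m.
Convert: Hardness H = 0.3564 GPa = 3.564e+08 Pa.
Convert: Contact area A = π·d²/4 = π·(0.001234 m)²/4 = 1.196e-06 m².
As SI base values: W = 16.70 N, H = 3.564e+08 Pa, K = 1.580e-07.
Archard relation: V = K·W·L/H = 1.580e-07 · 16.70 · 48.26 / 3.564e+08 = 3.573e-13 m³.
Wear depth h = V/A = 3.573e-13 / 1.196e-06 = 2.988e-07 m.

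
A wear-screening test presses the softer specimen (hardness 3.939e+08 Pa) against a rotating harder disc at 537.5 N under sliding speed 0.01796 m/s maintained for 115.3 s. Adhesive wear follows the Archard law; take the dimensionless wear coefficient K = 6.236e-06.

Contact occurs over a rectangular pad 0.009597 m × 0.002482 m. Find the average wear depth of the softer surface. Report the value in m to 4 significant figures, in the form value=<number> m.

value=7.398e-07 m

All arithmetic maintains exact precision. Printed values are rounded, and a lone final rounding: four significant figures.
Convert: The distance L = v·t = 0.01796 m/s × 115.3 s = 2.071 m.
Convert: Contact area A = 0.009597 m × 0.002482 m = 2.382e-05 m².
As SI base values: W = 537.5 N, H = 3.939e+08 Pa, K = 6.236e-06.
Worn volume V = K·W·L/H = 6.236e-06 · 537.5 · 2.071 / 3.939e+08 = 1.762e-11 m³.
Average depth h = V/A = 1.762e-11 / 2.382e-05 = 7.398e-07 m.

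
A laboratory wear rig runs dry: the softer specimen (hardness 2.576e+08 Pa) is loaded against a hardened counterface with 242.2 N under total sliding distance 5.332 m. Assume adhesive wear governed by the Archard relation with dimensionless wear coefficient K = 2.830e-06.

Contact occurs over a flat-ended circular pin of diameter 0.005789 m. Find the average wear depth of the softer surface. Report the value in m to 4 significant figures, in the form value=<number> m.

Intermediate values are printed rounded, and the algebra runs at full float precision — a single final rounding to 4 significant digits.
Convert: Contact area A = π·d²/4 = π·(0.005789 m)²/4 = 2.632e-05 m².
Collected in SI base units: W = 242.2 N, H = 2.576e+08 Pa, K = 2.830e-06.
By Archard's law, V = K·W·L/H = 2.830e-06 · 242.2 · 5.332 / 2.576e+08 = 1.419e-11 m³.
Mean wear depth h = V/A = 1.419e-11 / 2.632e-05 = 5.390e-07 m.

value=5.390e-07 m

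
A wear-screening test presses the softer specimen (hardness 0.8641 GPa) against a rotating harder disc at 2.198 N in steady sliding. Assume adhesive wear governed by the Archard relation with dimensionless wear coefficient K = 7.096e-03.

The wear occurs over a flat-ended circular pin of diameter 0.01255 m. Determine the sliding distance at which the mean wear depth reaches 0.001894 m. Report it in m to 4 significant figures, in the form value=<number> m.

The intermediates are printed rounded. Each operation maintains full float precision, and a single final rounding: 4 significant digits.
Hardness H = 0.8641 GPa = 8.641e+08 Pa.
Contact area A = π·d²/4 = π·(0.01255 m)²/4 = 1.237e-04 m².
As SI base values: W = 2.198 N, H = 8.641e+08 Pa, K = 7.096e-03.
Wearable volume V_lim = h_lim·A = 0.001894 · 1.237e-04 = 2.343e-07 m³.
So the life L = V_lim·H/(K·W) = 2.343e-07 · 8.641e+08 / (7.096e-03 · 2.198) = 1.298e+04 m.

value=1.298e+04 m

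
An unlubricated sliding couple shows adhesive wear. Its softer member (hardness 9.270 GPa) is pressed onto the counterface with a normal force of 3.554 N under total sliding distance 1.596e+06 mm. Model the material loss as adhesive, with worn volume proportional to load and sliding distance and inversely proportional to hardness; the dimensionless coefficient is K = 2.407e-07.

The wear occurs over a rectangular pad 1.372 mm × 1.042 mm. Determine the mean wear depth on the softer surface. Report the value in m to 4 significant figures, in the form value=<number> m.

value=1.030e-07 m

The algebra runs at exact precision. Intermediate values appear rounded — one last rounding to four significant digits.
Convert: Distance covered L = 1.596e+06 mm = 1596 m.
Convert: Hardness H = 9.270 GPa = 9.270e+09 Pa.
Convert: Pad sides 1.372 mm × 1.042 mm = 0.001372 m × 0.001042 m. Contact area A = 0.001372 m × 0.001042 m = 1.430e-06 m².
Expressed in SI base units: W = 3.554 N, H = 9.270e+09 Pa, K = 2.407e-07.
Volume removed: V = K·W·L/H = 2.407e-07 · 3.554 · 1596 / 9.270e+09 = 1.473e-13 m³.
Mean depth h = V/A = 1.473e-13 / 1.430e-06 = 1.030e-07 m.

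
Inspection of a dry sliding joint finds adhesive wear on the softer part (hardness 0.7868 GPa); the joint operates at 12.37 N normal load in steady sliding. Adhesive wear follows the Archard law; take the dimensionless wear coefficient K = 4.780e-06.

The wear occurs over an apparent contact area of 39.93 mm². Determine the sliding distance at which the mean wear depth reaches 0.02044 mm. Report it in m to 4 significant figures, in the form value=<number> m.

Each operation carries full float precision, and the intermediates are shown rounded. Rounded once at the end, at four significant digits.
Hardness H = 0.7868 GPa = 7.868e+08 Pa.
Contact area A = 39.93 mm² = 3.993e-05 m².
Depth limit h_lim = 0.02044 mm = 2.044e-05 m.
Collected in SI base units: W = 12.37 N, H = 7.868e+08 Pa, K = 4.780e-06.
Permissible volume V_lim = h_lim·A = 2.044e-05 · 3.993e-05 = 8.162e-10 m³.
Inverting, life L = V_lim·H/(K·W) = 8.162e-10 · 7.868e+08 / (4.780e-06 · 12.37) = 1.086e+04 m.

value=1.086e+04 m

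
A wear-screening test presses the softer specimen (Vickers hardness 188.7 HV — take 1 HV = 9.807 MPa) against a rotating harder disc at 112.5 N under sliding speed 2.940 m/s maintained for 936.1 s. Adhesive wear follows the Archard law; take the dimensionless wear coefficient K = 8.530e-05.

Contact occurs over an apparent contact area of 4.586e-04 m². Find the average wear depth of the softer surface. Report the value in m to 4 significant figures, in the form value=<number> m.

value=3.112e-05 m

The intermediates are displayed rounded — the computation maintains full float precision, and a single final rounding: 4 significant figures.
Convert: Distance covered L = v·t = 2.940 m/s × 936.1 s = 2752 m.
Convert: Hardness H = 188.7 HV × 9.807 MPa/HV = 1851 MPa = 1.851e+09 Pa.
Working in SI base units: W = 112.5 N, H = 1.851e+09 Pa, K = 8.530e-05.
By Archard's law, V = K·W·L/H = 8.530e-05 · 112.5 · 2752 / 1.851e+09 = 1.427e-08 m³.
Depth h = V/A = 1.427e-08 / 4.586e-04 = 3.112e-05 m.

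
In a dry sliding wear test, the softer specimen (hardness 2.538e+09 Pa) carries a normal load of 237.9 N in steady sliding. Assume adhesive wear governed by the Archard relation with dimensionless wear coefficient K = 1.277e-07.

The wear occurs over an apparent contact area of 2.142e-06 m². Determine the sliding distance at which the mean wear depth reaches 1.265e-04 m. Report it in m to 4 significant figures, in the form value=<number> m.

value=2.264e+04 m

Intermediates appear rounded, and every step keeps exact precision, and rounded just once, at 4 significant digits.
Expressed in SI base units: W = 237.9 N, H = 2.538e+09 Pa, K = 1.277e-07.
Allowed volume V_lim = h_lim·A = 1.265e-04 · 2.142e-06 = 2.710e-10 m³.
So the life L = V_lim·H/(K·W) = 2.710e-10 · 2.538e+09 / (1.277e-07 · 237.9) = 2.264e+04 m.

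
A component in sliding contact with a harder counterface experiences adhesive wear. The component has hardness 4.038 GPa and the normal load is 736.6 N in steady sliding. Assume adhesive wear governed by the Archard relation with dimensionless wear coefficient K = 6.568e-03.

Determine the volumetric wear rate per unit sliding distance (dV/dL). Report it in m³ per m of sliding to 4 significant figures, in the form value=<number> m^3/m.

Intermediates are displayed rounded, and the computation maintains exact precision. Rounded once at the end to four significant figures.
Hardness H = 4.038 GPa = 4.038e+09 Pa.
SI base units throughout: W = 736.6 N, H = 4.038e+09 Pa, K = 6.568e-03.
Rate of wear dV/dL = K·W/H (no L dependence): 6.568e-03 · 736.6 / 4.038e+09 = 1.198e-09 m³/m.

value=1.198e-09 m^3/m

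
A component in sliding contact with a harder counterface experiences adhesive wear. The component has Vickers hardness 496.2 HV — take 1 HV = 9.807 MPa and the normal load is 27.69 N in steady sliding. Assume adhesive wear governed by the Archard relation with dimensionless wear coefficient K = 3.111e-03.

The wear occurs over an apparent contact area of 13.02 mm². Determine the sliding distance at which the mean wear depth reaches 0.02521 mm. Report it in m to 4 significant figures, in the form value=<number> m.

value=18.54 m

Each operation keeps exact precision. Intermediate values appear rounded, and a lone final rounding, at four significant digits.
Hardness H = 496.2 HV × 9.807 MPa/HV = 4866 MPa = 4.866e+09 Pa.
Contact area A = 13.02 mm² = 1.302e-05 m².
Depth limit h_lim = 0.02521 mm = 2.521e-05 m.
SI base units throughout: W = 27.69 N, H = 4.866e+09 Pa, K = 3.111e-03.
Allowed volume V_lim = h_lim·A = 2.521e-05 · 1.302e-05 = 3.282e-10 m³.
Sliding life L = V_lim·H/(K·W) = 3.282e-10 · 4.866e+09 / (3.111e-03 · 27.69) = 18.54 m.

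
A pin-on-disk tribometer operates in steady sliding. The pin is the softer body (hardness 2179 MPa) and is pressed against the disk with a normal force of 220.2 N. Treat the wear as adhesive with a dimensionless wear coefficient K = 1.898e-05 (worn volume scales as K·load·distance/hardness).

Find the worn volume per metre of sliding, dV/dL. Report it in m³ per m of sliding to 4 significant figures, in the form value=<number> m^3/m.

value=1.918e-12 m^3/m

Intermediate values are displayed rounded; the algebra maintains full precision; rounded once at the end to 4 significant figures.
Hardness H = 2179 MPa = 2.179e+09 Pa.
Collected in SI base units: W = 220.2 N, H = 2.179e+09 Pa, K = 1.898e-05.
Wear rate dV/dL = K·W/H, so: 1.898e-05 · 220.2 / 2.179e+09 = 1.918e-12 m³/m.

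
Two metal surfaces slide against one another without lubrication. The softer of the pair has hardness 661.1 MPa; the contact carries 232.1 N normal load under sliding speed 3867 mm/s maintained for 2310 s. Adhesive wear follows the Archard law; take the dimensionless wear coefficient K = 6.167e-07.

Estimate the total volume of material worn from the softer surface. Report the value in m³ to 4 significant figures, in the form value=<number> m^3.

Each operation runs at full precision, and intermediate values are displayed rounded; a lone final rounding to four significant digits.
Convert: Sliding speed v = 3867 mm/s = 3.867 m/s. Path length L = v·t = 3.867 m/s × 2310 s = 8933 m.
Convert: Hardness H = 661.1 MPa = 6.611e+08 Pa.
Restated in SI base units: W = 232.1 N, H = 6.611e+08 Pa, K = 6.167e-07.
Wear volume V = K·W·L/H = 6.167e-07 · 232.1 · 8933 / 6.611e+08 = 1.934e-09 m³.

value=1.934e-09 m^3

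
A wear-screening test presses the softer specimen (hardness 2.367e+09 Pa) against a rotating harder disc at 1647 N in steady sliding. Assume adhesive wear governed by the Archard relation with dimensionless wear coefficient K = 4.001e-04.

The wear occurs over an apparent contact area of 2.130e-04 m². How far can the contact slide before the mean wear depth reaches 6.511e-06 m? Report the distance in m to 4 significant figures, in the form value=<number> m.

value=4.982 m

All working math runs at full precision; intermediates are displayed rounded; one last rounding: four significant figures.
In SI base units: W = 1647 N, H = 2.367e+09 Pa, K = 4.001e-04.
Limit volume V_lim = h_lim·A = 6.511e-06 · 2.130e-04 = 1.387e-09 m³.
So the life L = V_lim·H/(K·W) = 1.387e-09 · 2.367e+09 / (4.001e-04 · 1647) = 4.982 m.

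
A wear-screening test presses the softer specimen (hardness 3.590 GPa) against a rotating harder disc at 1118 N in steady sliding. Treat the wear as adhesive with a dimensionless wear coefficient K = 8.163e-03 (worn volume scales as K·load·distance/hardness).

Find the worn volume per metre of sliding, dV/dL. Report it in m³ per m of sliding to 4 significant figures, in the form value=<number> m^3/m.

value=2.542e-09 m^3/m

The intermediates are shown rounded — each operation carries full precision, and a single final rounding, at 4 significant figures.
Hardness H = 3.590 GPa = 3.590e+09 Pa.
In SI base units, W = 1118 N, H = 3.590e+09 Pa, K = 8.163e-03.
Sliding wear rate dV/dL = K·W/H, so: 8.163e-03 · 1118 / 3.590e+09 = 2.542e-09 m³/m.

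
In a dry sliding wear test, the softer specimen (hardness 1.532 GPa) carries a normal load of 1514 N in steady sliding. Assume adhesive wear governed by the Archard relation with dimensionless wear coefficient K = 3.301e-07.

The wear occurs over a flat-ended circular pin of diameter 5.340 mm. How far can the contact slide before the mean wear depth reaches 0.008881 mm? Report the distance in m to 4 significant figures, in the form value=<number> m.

Intermediates are printed rounded. Every step holds full float precision. Rounded just once: 4 significant digits.
Convert: Hardness H = 1.532 GPa = 1.532e+09 Pa.
Convert: Pin diameter d = 5.340 mm = 0.005340 m. Contact area A = π·d²/4 = π·(0.005340 m)²/4 = 2.240e-05 m².
Convert: Depth limit h_lim = 0.008881 mm = 8.881e-06 m.
In SI base units, W = 1514 N, H = 1.532e+09 Pa, K = 3.301e-07.
Wearable volume V_lim = h_lim·A = 8.881e-06 · 2.240e-05 = 1.989e-10 m³.
So the life L = V_lim·H/(K·W) = 1.989e-10 · 1.532e+09 / (3.301e-07 · 1514) = 609.7 m.

value=609.7 m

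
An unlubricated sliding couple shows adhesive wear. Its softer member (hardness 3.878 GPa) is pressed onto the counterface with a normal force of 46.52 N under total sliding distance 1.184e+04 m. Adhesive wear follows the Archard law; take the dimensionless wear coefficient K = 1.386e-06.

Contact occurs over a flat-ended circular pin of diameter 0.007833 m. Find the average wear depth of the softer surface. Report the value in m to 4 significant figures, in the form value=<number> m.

value=4.085e-06 m

The algebra keeps full precision, and intermediate values are displayed rounded — one final rounding: 4 significant digits.
Hardness H = 3.878 GPa = 3.878e+09 Pa.
Contact area A = π·d²/4 = π·(0.007833 m)²/4 = 4.819e-05 m².
Working in SI base units: W = 46.52 N, H = 3.878e+09 Pa, K = 1.386e-06.
Volume removed: V = K·W·L/H = 1.386e-06 · 46.52 · 1.184e+04 / 3.878e+09 = 1.969e-10 m³.
Mean wear depth h = V/A = 1.969e-10 / 4.819e-05 = 4.085e-06 m.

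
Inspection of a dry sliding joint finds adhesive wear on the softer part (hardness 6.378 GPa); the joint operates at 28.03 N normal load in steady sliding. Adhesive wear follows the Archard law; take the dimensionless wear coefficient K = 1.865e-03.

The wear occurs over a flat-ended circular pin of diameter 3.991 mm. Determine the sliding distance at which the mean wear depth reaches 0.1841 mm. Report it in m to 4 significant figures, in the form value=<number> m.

value=281.0 m

Each operation runs at full precision, and intermediate values are shown rounded; a single final rounding: four significant digits.
Convert: Hardness H = 6.378 GPa = 6.378e+09 Pa.
Convert: Pin diameter d = 3.991 mm = 0.003991 m. Contact area A = π·d²/4 = π·(0.003991 m)²/4 = 1.251e-05 m².
Convert: Depth limit h_lim = 0.1841 mm = 1.841e-04 m.
As SI base values: W = 28.03 N, H = 6.378e+09 Pa, K = 1.865e-03.
Wearable volume V_lim = h_lim·A = 1.841e-04 · 1.251e-05 = 2.303e-09 m³.
Inverting, life L = V_lim·H/(K·W) = 2.303e-09 · 6.378e+09 / (1.865e-03 · 28.03) = 281.0 m.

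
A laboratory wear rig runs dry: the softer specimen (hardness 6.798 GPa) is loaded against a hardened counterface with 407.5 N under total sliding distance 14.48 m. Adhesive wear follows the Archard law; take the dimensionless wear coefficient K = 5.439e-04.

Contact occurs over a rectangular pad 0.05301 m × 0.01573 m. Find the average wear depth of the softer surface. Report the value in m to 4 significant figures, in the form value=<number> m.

All working math carries full float precision, and intermediates are displayed rounded. Rounded once at the end to four significant digits.
Convert: Hardness H = 6.798 GPa = 6.798e+09 Pa.
Convert: Contact area A = 0.05301 m × 0.01573 m = 8.338e-04 m².
Expressed in SI base units: W = 407.5 N, H = 6.798e+09 Pa, K = 5.439e-04.
Apply Archard: V = K·W·L/H = 5.439e-04 · 407.5 · 14.48 / 6.798e+09 = 4.721e-10 m³.
Average depth h = V/A = 4.721e-10 / 8.338e-04 = 5.662e-07 m.

value=5.662e-07 m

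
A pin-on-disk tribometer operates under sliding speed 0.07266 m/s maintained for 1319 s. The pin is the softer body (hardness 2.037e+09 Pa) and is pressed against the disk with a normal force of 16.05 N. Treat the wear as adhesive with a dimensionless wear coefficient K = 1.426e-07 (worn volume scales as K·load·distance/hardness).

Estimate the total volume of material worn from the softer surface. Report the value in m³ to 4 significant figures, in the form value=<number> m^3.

Intermediates appear rounded — all working math maintains full float precision, and rounded just once to four significant figures.
Convert: Distance L = v·t = 0.07266 m/s × 1319 s = 95.84 m.
In SI base units, W = 16.05 N, H = 2.037e+09 Pa, K = 1.426e-07.
By Archard's law, V = K·W·L/H = 1.426e-07 · 16.05 · 95.84 / 2.037e+09 = 1.077e-13 m³.

value=1.077e-13 m^3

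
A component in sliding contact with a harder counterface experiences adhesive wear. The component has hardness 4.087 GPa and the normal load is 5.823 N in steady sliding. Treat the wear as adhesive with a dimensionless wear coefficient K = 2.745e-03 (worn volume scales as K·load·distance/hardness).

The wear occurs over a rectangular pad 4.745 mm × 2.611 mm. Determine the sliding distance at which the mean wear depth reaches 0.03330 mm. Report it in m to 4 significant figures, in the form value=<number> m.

value=105.5 m

The computation holds exact precision — intermediate values appear rounded; one final rounding, at 4 significant digits.
Convert: Hardness H = 4.087 GPa = 4.087e+09 Pa.
Convert: Pad sides 4.745 mm × 2.611 mm = 0.004745 m × 0.002611 m. Contact area A = 0.004745 m × 0.002611 m = 1.239e-05 m².
Convert: Depth limit h_lim = 0.03330 mm = 3.330e-05 m.
Expressed in SI base units: W = 5.823 N, H = 4.087e+09 Pa, K = 2.745e-03.
Permissible volume V_lim = h_lim·A = 3.330e-05 · 1.239e-05 = 4.126e-10 m³.
Sliding life L = V_lim·H/(K·W) = 4.126e-10 · 4.087e+09 / (2.745e-03 · 5.823) = 105.5 m.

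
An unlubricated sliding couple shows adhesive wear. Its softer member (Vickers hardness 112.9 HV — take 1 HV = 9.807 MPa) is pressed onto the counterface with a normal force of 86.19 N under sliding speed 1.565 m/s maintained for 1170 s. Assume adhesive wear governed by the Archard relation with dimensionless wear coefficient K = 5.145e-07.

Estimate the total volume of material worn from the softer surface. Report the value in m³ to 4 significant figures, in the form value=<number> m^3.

Intermediates appear rounded — the computation holds exact precision, and a single final rounding to four significant figures.
Distance covered L = v·t = 1.565 m/s × 1170 s = 1831 m.
Hardness H = 112.9 HV × 9.807 MPa/HV = 1107 MPa = 1.107e+09 Pa.
Restated in SI base units: W = 86.19 N, H = 1.107e+09 Pa, K = 5.145e-07.
By Archard's law, V = K·W·L/H = 5.145e-07 · 86.19 · 1831 / 1.107e+09 = 7.334e-11 m³.

value=7.334e-11 m^3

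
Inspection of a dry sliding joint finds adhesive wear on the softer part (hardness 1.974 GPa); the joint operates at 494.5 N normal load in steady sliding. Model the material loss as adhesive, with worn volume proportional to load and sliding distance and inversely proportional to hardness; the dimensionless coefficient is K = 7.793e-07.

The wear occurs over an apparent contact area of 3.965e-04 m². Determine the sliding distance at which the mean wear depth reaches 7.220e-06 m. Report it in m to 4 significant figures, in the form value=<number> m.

The computation keeps full float precision, and displayed values are rounded — one final rounding to four significant figures.
Convert: Hardness H = 1.974 GPa = 1.974e+09 Pa.
In SI base units, W = 494.5 N, H = 1.974e+09 Pa, K = 7.793e-07.
Limit volume V_lim = h_lim·A = 7.220e-06 · 3.965e-04 = 2.863e-09 m³.
Thus life L = V_lim·H/(K·W) = 2.863e-09 · 1.974e+09 / (7.793e-07 · 494.5) = 1.466e+04 m.

value=1.466e+04 m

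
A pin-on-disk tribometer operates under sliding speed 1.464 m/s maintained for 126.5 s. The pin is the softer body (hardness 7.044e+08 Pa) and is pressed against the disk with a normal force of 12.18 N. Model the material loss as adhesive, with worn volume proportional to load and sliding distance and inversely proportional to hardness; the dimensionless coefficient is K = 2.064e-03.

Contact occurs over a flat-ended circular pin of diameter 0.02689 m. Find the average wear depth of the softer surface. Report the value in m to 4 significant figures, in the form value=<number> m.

value=1.164e-05 m

All working math carries full float precision — the intermediates are printed rounded; rounded just once: four significant figures.
Convert: Distance covered L = v·t = 1.464 m/s × 126.5 s = 185.2 m.
Convert: Contact area A = π·d²/4 = π·(0.02689 m)²/4 = 5.679e-04 m².
Restated in SI base units: W = 12.18 N, H = 7.044e+08 Pa, K = 2.064e-03.
Archard relation: V = K·W·L/H = 2.064e-03 · 12.18 · 185.2 / 7.044e+08 = 6.610e-09 m³.
Wear depth h = V/A = 6.610e-09 / 5.679e-04 = 1.164e-05 m.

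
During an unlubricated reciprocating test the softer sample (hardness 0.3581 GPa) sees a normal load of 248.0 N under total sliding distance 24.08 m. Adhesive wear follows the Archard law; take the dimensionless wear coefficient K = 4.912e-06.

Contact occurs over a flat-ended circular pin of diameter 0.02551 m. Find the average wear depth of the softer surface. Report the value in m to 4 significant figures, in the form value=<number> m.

Each operation maintains full precision, and the intermediates are displayed rounded; one final rounding to four significant digits.
Hardness H = 0.3581 GPa = 3.581e+08 Pa.
Contact area A = π·d²/4 = π·(0.02551 m)²/4 = 5.111e-04 m².
In SI base units, W = 248.0 N, H = 3.581e+08 Pa, K = 4.912e-06.
Archard relation: V = K·W·L/H = 4.912e-06 · 248.0 · 24.08 / 3.581e+08 = 8.191e-11 m³.
Depth h = V/A = 8.191e-11 / 5.111e-04 = 1.603e-07 m.

value=1.603e-07 m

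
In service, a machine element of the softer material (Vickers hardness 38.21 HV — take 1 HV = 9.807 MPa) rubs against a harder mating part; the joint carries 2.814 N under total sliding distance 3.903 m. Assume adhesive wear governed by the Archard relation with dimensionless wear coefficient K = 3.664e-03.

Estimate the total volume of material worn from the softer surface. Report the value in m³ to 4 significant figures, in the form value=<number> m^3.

value=1.074e-10 m^3

Each operation holds full precision — shown intermediates are rounded — a lone final rounding to 4 significant digits.
Convert: Hardness H = 38.21 HV × 9.807 MPa/HV = 374.7 MPa = 3.747e+08 Pa.
Expressed in SI base units: W = 2.814 N, H = 3.747e+08 Pa, K = 3.664e-03.
Apply Archard: V = K·W·L/H = 3.664e-03 · 2.814 · 3.903 / 3.747e+08 = 1.074e-10 m³.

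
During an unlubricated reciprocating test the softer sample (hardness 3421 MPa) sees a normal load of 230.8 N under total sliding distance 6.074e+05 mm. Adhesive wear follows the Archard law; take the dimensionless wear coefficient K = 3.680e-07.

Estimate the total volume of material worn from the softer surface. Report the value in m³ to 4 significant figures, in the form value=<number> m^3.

value=1.508e-11 m^3

Intermediate values are printed rounded — each operation runs at full precision, and a lone final rounding: 4 significant figures.
The distance L = 6.074e+05 mm = 607.4 m.
Hardness H = 3421 MPa = 3.421e+09 Pa.
In SI base units, W = 230.8 N, H = 3.421e+09 Pa, K = 3.680e-07.
The Archard volume V = K·W·L/H = 3.680e-07 · 230.8 · 607.4 / 3.421e+09 = 1.508e-11 m³.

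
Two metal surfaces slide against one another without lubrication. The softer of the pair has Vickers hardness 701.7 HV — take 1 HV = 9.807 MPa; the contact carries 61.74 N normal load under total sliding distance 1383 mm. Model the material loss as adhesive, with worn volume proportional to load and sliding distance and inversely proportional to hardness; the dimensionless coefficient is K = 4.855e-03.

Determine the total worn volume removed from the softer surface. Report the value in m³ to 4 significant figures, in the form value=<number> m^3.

value=6.024e-11 m^3

All arithmetic keeps exact precision — the intermediates are shown rounded. Rounded once at the end to four significant figures.
Convert: Total distance L = 1383 mm = 1.383 m.
Convert: Hardness H = 701.7 HV × 9.807 MPa/HV = 6882 MPa = 6.882e+09 Pa.
As SI base values: W = 61.74 N, H = 6.882e+09 Pa, K = 4.855e-03.
Archard volume V = K·W·L/H = 4.855e-03 · 61.74 · 1.383 / 6.882e+09 = 6.024e-11 m³.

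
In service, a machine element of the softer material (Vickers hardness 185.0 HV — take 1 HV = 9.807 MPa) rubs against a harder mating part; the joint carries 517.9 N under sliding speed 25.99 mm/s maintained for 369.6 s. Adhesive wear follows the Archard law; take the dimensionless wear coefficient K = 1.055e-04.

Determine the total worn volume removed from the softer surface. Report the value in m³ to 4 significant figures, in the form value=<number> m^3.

Every step holds exact precision. Quoted intermediates are rounded; one last rounding: four significant figures.
Sliding speed v = 25.99 mm/s = 0.02599 m/s. Sliding distance L = v·t = 0.02599 m/s × 369.6 s = 9.606 m.
Hardness H = 185.0 HV × 9.807 MPa/HV = 1814 MPa = 1.814e+09 Pa.
As SI base values: W = 517.9 N, H = 1.814e+09 Pa, K = 1.055e-04.
Worn volume V = K·W·L/H = 1.055e-04 · 517.9 · 9.606 / 1.814e+09 = 2.893e-10 m³.

value=2.893e-10 m^3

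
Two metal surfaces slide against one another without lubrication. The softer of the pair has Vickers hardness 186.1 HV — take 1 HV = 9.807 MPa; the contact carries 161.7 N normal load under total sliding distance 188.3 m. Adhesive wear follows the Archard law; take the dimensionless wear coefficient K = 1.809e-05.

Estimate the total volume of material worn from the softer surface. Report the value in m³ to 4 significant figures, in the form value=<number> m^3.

value=3.018e-10 m^3

Intermediates are shown rounded; all arithmetic keeps exact precision — rounded once at the end to four significant figures.
Hardness H = 186.1 HV × 9.807 MPa/HV = 1825 MPa = 1.825e+09 Pa.
Expressed in SI base units: W = 161.7 N, H = 1.825e+09 Pa, K = 1.809e-05.
Worn volume V = K·W·L/H = 1.809e-05 · 161.7 · 188.3 / 1.825e+09 = 3.018e-10 m³.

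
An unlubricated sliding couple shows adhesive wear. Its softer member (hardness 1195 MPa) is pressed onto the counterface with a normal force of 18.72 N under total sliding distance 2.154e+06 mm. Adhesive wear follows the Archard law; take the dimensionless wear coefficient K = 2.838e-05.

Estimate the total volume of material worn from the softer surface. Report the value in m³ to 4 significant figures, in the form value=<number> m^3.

value=9.576e-10 m^3

The intermediates are shown rounded — every step runs at full precision; a lone final rounding to 4 significant digits.
Path length L = 2.154e+06 mm = 2154 m.
Hardness H = 1195 MPa = 1.195e+09 Pa.
As SI base values: W = 18.72 N, H = 1.195e+09 Pa, K = 2.838e-05.
Volume removed: V = K·W·L/H = 2.838e-05 · 18.72 · 2154 / 1.195e+09 = 9.576e-10 m³.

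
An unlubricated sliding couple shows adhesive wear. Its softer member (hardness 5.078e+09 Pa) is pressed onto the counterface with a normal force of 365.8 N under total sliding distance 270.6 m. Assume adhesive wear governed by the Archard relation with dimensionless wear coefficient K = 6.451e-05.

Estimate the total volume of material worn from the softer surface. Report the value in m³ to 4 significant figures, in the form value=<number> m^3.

The intermediates are shown rounded. Every step runs at full precision, and one final rounding to four significant figures.
In SI base units: W = 365.8 N, H = 5.078e+09 Pa, K = 6.451e-05.
Archard relation: V = K·W·L/H = 6.451e-05 · 365.8 · 270.6 / 5.078e+09 = 1.257e-09 m³.

value=1.257e-09 m^3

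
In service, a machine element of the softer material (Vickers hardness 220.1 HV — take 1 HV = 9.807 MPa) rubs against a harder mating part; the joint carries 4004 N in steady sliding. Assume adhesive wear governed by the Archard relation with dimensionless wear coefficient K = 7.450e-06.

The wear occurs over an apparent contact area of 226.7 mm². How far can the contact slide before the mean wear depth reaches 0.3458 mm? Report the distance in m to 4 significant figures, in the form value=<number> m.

value=5673 m

Intermediate values are displayed rounded — all arithmetic runs at full float precision; one final rounding to 4 significant figures.
Convert: Hardness H = 220.1 HV × 9.807 MPa/HV = 2159 MPa = 2.159e+09 Pa.
Convert: Contact area A = 226.7 mm² = 2.267e-04 m².
Convert: Depth limit h_lim = 0.3458 mm = 3.458e-04 m.
SI base units throughout: W = 4004 N, H = 2.159e+09 Pa, K = 7.450e-06.
Volume at the limit: V_lim = h_lim·A = 3.458e-04 · 2.267e-04 = 7.839e-08 m³.
Thus life L = V_lim·H/(K·W) = 7.839e-08 · 2.159e+09 / (7.450e-06 · 4004) = 5673 m.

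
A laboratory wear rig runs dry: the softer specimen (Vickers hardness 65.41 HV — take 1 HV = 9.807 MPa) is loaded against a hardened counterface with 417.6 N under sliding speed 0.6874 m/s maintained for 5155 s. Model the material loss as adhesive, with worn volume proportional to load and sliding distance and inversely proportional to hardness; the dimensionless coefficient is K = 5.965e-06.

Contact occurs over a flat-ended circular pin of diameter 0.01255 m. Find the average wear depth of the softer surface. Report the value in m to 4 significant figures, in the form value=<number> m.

value=1.112e-04 m

The computation holds full float precision. The intermediates appear rounded — rounded once at the end to four significant digits.
Convert: Sliding distance L = v·t = 0.6874 m/s × 5155 s = 3544 m.
Convert: Hardness H = 65.41 HV × 9.807 MPa/HV = 641.5 MPa = 6.415e+08 Pa.
Convert: Contact area A = π·d²/4 = π·(0.01255 m)²/4 = 1.237e-04 m².
Restated in SI base units: W = 417.6 N, H = 6.415e+08 Pa, K = 5.965e-06.
By Archard's law, V = K·W·L/H = 5.965e-06 · 417.6 · 3544 / 6.415e+08 = 1.376e-08 m³.
Mean wear depth h = V/A = 1.376e-08 / 1.237e-04 = 1.112e-04 m.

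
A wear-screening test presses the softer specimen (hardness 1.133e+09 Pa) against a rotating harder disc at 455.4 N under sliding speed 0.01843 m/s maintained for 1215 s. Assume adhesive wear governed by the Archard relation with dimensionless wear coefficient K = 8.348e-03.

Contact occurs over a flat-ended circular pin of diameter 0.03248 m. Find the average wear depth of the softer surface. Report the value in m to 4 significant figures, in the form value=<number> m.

Intermediate values are shown rounded, and every step carries full float precision, and one last rounding to 4 significant figures.
Distance L = v·t = 0.01843 m/s × 1215 s = 22.39 m.
Contact area A = π·d²/4 = π·(0.03248 m)²/4 = 8.286e-04 m².
Restated in SI base units: W = 455.4 N, H = 1.133e+09 Pa, K = 8.348e-03.
By Archard's law, V = K·W·L/H = 8.348e-03 · 455.4 · 22.39 / 1.133e+09 = 7.514e-08 m³.
Mean wear depth h = V/A = 7.514e-08 / 8.286e-04 = 9.068e-05 m.

value=9.068e-05 m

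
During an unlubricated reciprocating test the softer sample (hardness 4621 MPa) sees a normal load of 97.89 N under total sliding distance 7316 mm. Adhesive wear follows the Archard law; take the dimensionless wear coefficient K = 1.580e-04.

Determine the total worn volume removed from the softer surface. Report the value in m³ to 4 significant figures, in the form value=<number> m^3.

value=2.449e-11 m^3

All working math carries full precision; intermediate values appear rounded, and rounded just once to four significant digits.
Distance L = 7316 mm = 7.316 m.
Hardness H = 4621 MPa = 4.621e+09 Pa.
In SI base units: W = 97.89 N, H = 4.621e+09 Pa, K = 1.580e-04.
By Archard's law, V = K·W·L/H = 1.580e-04 · 97.89 · 7.316 / 4.621e+09 = 2.449e-11 m³.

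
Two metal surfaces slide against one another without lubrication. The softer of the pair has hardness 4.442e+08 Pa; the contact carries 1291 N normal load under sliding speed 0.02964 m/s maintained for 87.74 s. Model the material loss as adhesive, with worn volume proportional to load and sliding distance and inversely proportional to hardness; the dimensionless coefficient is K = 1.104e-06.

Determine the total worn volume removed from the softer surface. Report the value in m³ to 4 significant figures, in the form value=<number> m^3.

value=8.344e-12 m^3

Intermediate values are shown rounded, and every step carries full float precision; one final rounding to four significant figures.
Convert: The distance L = v·t = 0.02964 m/s × 87.74 s = 2.601 m.
Restated in SI base units: W = 1291 N, H = 4.442e+08 Pa, K = 1.104e-06.
By Archard's law, V = K·W·L/H = 1.104e-06 · 1291 · 2.601 / 4.442e+08 = 8.344e-12 m³.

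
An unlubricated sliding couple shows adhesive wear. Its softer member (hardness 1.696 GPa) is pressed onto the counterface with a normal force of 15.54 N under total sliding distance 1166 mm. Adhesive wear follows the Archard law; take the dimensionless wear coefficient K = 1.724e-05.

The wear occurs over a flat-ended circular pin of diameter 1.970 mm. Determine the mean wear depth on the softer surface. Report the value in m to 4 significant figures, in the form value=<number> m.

The intermediates appear rounded; the algebra carries exact precision; a lone final rounding: 4 significant figures.
Total distance L = 1166 mm = 1.166 m.
Hardness H = 1.696 GPa = 1.696e+09 Pa.
Pin diameter d = 1.970 mm = 0.001970 m. Contact area A = π·d²/4 = π·(0.001970 m)²/4 = 3.048e-06 m².
Restated in SI base units: W = 15.54 N, H = 1.696e+09 Pa, K = 1.724e-05.
Archard volume V = K·W·L/H = 1.724e-05 · 15.54 · 1.166 / 1.696e+09 = 1.842e-13 m³.
Wear depth h = V/A = 1.842e-13 / 3.048e-06 = 6.043e-08 m.

value=6.043e-08 m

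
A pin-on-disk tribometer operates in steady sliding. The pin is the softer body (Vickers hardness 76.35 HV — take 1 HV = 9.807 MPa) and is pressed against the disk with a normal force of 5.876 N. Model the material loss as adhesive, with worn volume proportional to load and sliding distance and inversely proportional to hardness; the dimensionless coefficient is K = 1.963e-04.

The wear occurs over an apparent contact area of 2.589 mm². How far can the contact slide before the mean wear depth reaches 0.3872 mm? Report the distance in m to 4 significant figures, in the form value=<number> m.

value=650.7 m

Intermediate values are displayed rounded; each operation maintains exact precision, and rounded just once, at 4 significant digits.
Hardness H = 76.35 HV × 9.807 MPa/HV = 748.8 MPa = 7.488e+08 Pa.
Contact area A = 2.589 mm² = 2.589e-06 m².
Depth limit h_lim = 0.3872 mm = 3.872e-04 m.
In SI base units: W = 5.876 N, H = 7.488e+08 Pa, K = 1.963e-04.
At the depth limit, V_lim = h_lim·A = 3.872e-04 · 2.589e-06 = 1.002e-09 m³.
Inverting, life L = V_lim·H/(K·W) = 1.002e-09 · 7.488e+08 / (1.963e-04 · 5.876) = 650.7 m.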